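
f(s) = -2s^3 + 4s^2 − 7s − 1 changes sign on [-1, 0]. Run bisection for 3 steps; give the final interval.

[-0.25, -0.125]

midpoint -0.5: f = 3.75 > 0 → [-0.5, 0]
midpoint -0.25: f = 1.03125 > 0 → [-0.25, 0]
midpoint -0.125: f = -0.058594 < 0 → [-0.25, -0.125]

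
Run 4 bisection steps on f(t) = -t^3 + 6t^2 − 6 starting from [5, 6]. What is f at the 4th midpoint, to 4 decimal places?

f(5.5) = 9.125 > 0, so the root lies in [5.5, 6]
f(5.75) = 2.265625 > 0, so the root lies in [5.75, 6]
f(5.875) = -1.685547 < 0, so the root lies in [5.75, 5.875]
f(5.8125) = 0.3347 > 0, so the root lies in [5.8125, 5.875]

0.3347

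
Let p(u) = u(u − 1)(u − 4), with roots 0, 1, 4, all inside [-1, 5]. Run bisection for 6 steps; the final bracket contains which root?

4

u = 2 gives p = -4, negative; keep [2, 5]
u = 3.5 gives p = -4.375, negative; keep [3.5, 5]
u = 4.25 gives p = 3.453125, positive; keep [3.5, 4.25]
u = 3.875 gives p = -1.3926, negative; keep [3.875, 4.25]
u = 4.0625 gives p = 0.7776, positive; keep [3.875, 4.0625]
u = 3.96875 gives p = -0.3682, negative; keep [3.96875, 4.0625]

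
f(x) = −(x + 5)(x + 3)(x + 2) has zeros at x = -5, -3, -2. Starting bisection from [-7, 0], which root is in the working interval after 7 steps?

f(-3.5) = -1.125 < 0, so the root lies in [-7, -3.5]
f(-5.25) = 1.828125 > 0, so the root lies in [-5.25, -3.5]
f(-4.375) = -2.041016 < 0, so the root lies in [-5.25, -4.375]
f(-4.8125) = -0.9558 < 0, so the root lies in [-5.25, -4.8125]
f(-5.03125) = 0.1924 > 0, so the root lies in [-5.03125, -4.8125]
f(-4.921875) = -0.4387 < 0, so the root lies in [-5.03125, -4.921875]
f(-4.9765625) = -0.1379 < 0, so the root lies in [-5.03125, -4.9765625]

-5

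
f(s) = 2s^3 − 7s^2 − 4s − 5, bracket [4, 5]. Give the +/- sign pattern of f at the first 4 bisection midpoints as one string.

midpoint 4.5: f = 17.5 > 0 → [4, 4.5]
midpoint 4.25: f = 5.09375 > 0 → [4, 4.25]
midpoint 4.125: f = -0.230469 < 0 → [4.125, 4.25]
midpoint 4.1875: f = 2.3608 > 0 → [4.125, 4.1875]

++-+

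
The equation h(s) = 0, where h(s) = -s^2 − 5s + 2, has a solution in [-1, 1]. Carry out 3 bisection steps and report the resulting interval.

[0.25, 0.5]

m = 0, h(m) = 2 (+); new bracket [0, 1]
m = 0.5, h(m) = -0.75 (−); new bracket [0, 0.5]
m = 0.25, h(m) = 0.6875 (+); new bracket [0.25, 0.5]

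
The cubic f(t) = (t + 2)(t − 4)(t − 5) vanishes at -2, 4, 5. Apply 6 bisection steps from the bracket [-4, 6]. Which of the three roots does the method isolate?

f(1) = 36 > 0, so the root lies in [-4, 1]
f(-1.5) = 17.875 > 0, so the root lies in [-4, -1.5]
f(-2.75) = -39.234375 < 0, so the root lies in [-2.75, -1.5]
f(-2.125) = -5.4551 < 0, so the root lies in [-2.125, -1.5]
f(-1.8125) = 7.4246 > 0, so the root lies in [-2.125, -1.8125]
f(-1.96875) = 1.2998 > 0, so the root lies in [-2.125, -1.96875]

-2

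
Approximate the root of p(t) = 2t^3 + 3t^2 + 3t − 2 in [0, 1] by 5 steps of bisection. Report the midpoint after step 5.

0.40625

t = 0.5 gives p = 0.5, positive; keep [0, 0.5]
t = 0.25 gives p = -1.03125, negative; keep [0.25, 0.5]
t = 0.375 gives p = -0.347656, negative; keep [0.375, 0.5]
t = 0.4375 gives p = 0.0542, positive; keep [0.375, 0.4375]
t = 0.40625 gives p = -0.152, negative; keep [0.40625, 0.4375]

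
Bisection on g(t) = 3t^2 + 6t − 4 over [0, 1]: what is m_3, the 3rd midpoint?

midpoint 0.5: g = -0.25 < 0 → [0.5, 1]
midpoint 0.75: g = 2.1875 > 0 → [0.5, 0.75]
midpoint 0.625: g = 0.921875 > 0 → [0.5, 0.625]

0.625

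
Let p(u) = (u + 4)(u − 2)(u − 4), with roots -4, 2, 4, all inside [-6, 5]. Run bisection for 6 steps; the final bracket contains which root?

-4

u = -0.5 gives p = 39.375, positive; keep [-6, -0.5]
u = -3.25 gives p = 28.546875, positive; keep [-6, -3.25]
u = -4.625 gives p = -35.712891, negative; keep [-4.625, -3.25]
u = -3.9375 gives p = 2.9456, positive; keep [-4.625, -3.9375]
u = -4.28125 gives p = -14.6297, negative; keep [-4.28125, -3.9375]
u = -4.109375 gives p = -5.4188, negative; keep [-4.109375, -3.9375]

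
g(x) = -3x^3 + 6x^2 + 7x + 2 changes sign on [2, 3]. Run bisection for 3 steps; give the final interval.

[2.875, 3]

m = 2.5, g(m) = 10.125 (+); new bracket [2.5, 3]
m = 2.75, g(m) = 4.234375 (+); new bracket [2.75, 3]
m = 2.875, g(m) = 0.427734 (+); new bracket [2.875, 3]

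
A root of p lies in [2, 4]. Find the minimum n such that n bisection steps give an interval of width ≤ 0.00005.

Width after n steps is 2/2^n. Need 2^n ≥ 2/0.00005 = 40000.
2^15 = 32768 < 40000 ≤ 2^16 = 65536, so n = 16.

16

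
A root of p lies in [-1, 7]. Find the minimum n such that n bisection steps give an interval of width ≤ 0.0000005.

Width after n steps is 8/2^n. Need 2^n ≥ 8/0.0000005 = 16000000.
2^23 = 8388608 < 16000000 ≤ 2^24 = 16777216, so n = 24.

24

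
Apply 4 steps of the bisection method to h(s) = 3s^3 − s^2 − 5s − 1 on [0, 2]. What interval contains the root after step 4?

m = 1, h(m) = -4 (−); new bracket [1, 2]
m = 1.5, h(m) = -0.625 (−); new bracket [1.5, 2]
m = 1.75, h(m) = 3.265625 (+); new bracket [1.5, 1.75]
m = 1.625, h(m) = 1.1074 (+); new bracket [1.5, 1.625]

[1.5, 1.625]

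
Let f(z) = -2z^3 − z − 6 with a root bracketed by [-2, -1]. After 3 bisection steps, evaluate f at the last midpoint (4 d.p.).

0.5742

midpoint -1.5: f = 2.25 > 0 → [-1.5, -1]
midpoint -1.25: f = -0.84375 < 0 → [-1.5, -1.25]
midpoint -1.375: f = 0.574219 > 0 → [-1.375, -1.25]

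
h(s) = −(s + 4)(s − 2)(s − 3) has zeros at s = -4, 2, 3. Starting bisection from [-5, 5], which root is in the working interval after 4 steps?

-4

midpoint 0: h = -24 < 0 → [-5, 0]
midpoint -2.5: h = -37.125 < 0 → [-5, -2.5]
midpoint -3.75: h = -9.703125 < 0 → [-5, -3.75]
midpoint -4.375: h = 17.6309 > 0 → [-4.375, -3.75]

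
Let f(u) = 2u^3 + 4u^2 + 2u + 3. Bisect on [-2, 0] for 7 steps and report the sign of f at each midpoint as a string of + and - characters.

++++--+

m = -1, f(m) = 3 (+); new bracket [-2, -1]
m = -1.5, f(m) = 2.25 (+); new bracket [-2, -1.5]
m = -1.75, f(m) = 1.03125 (+); new bracket [-2, -1.75]
m = -1.875, f(m) = 0.1289 (+); new bracket [-2, -1.875]
m = -1.9375, f(m) = -0.4058 (−); new bracket [-1.9375, -1.875]
m = -1.90625, f(m) = -0.1312 (−); new bracket [-1.90625, -1.875]
m = -1.890625, f(m) = 0.0007 (+); new bracket [-1.90625, -1.890625]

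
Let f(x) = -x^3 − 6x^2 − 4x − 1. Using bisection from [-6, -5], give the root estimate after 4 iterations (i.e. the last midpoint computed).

midpoint -5.5: f = 5.875 > 0 → [-5.5, -5]
midpoint -5.25: f = -0.671875 < 0 → [-5.5, -5.25]
midpoint -5.375: f = 2.443359 > 0 → [-5.375, -5.25]
midpoint -5.3125: f = 0.8469 > 0 → [-5.3125, -5.25]

-5.3125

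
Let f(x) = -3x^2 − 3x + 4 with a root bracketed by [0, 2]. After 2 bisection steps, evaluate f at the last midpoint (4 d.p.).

midpoint 1: f = -2 < 0 → [0, 1]
midpoint 0.5: f = 1.75 > 0 → [0.5, 1]

1.7500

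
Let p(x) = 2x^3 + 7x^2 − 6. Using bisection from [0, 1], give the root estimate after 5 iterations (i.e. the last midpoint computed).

0.84375

midpoint 0.5: p = -4 < 0 → [0.5, 1]
midpoint 0.75: p = -1.21875 < 0 → [0.75, 1]
midpoint 0.875: p = 0.699219 > 0 → [0.75, 0.875]
midpoint 0.8125: p = -0.3062 < 0 → [0.8125, 0.875]
midpoint 0.84375: p = 0.1848 > 0 → [0.8125, 0.84375]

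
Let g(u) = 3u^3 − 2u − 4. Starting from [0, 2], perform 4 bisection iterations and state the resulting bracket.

u = 1 gives g = -3, negative; keep [1, 2]
u = 1.5 gives g = 3.125, positive; keep [1, 1.5]
u = 1.25 gives g = -0.640625, negative; keep [1.25, 1.5]
u = 1.375 gives g = 1.0488, positive; keep [1.25, 1.375]

[1.25, 1.375]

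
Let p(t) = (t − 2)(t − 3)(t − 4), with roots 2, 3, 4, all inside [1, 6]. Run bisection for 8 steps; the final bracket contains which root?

4

p(3.5) = -0.375 < 0, so the root lies in [3.5, 6]
p(4.75) = 3.609375 > 0, so the root lies in [3.5, 4.75]
p(4.125) = 0.298828 > 0, so the root lies in [3.5, 4.125]
p(3.8125) = -0.2761 < 0, so the root lies in [3.8125, 4.125]
p(3.96875) = -0.0596 < 0, so the root lies in [3.96875, 4.125]
p(4.046875) = 0.1004 > 0, so the root lies in [3.96875, 4.046875]
p(4.0078125) = 0.0158 > 0, so the root lies in [3.96875, 4.0078125]
p(3.98828125) = -0.023 < 0, so the root lies in [3.98828125, 4.0078125]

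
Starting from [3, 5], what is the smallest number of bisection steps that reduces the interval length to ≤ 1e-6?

Width after n steps is 2/2^n. Need 2^n ≥ 2/1e-6 = 2000000.
2^20 = 1048576 < 2000000 ≤ 2^21 = 2097152, so n = 21.

21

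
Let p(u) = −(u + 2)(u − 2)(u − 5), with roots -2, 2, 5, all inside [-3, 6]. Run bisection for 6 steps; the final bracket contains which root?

m = 1.5, p(m) = -6.125 (−); new bracket [-3, 1.5]
m = -0.75, p(m) = -19.765625 (−); new bracket [-3, -0.75]
m = -1.875, p(m) = -3.330078 (−); new bracket [-3, -1.875]
m = -2.4375, p(m) = 14.4392 (+); new bracket [-2.4375, -1.875]
m = -2.15625, p(m) = 4.6474 (+); new bracket [-2.15625, -1.875]
m = -2.015625, p(m) = 0.4402 (+); new bracket [-2.015625, -1.875]

-2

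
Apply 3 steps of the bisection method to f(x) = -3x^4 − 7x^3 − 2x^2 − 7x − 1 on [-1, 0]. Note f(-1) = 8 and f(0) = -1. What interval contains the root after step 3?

[-0.25, -0.125]

x = -0.5 gives f = 2.6875, positive; keep [-0.5, 0]
x = -0.25 gives f = 0.722656, positive; keep [-0.25, 0]
x = -0.125 gives f = -0.143311, negative; keep [-0.25, -0.125]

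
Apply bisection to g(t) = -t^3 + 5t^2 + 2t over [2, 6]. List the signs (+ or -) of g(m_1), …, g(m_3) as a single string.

++-

g(4) = 24 > 0, so the root lies in [4, 6]
g(5) = 10 > 0, so the root lies in [5, 6]
g(5.5) = -4.125 < 0, so the root lies in [5, 5.5]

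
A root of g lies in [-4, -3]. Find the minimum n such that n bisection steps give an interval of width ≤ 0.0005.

Width after n steps is 1/2^n. Need 2^n ≥ 1/0.0005 = 2000.
2^10 = 1024 < 2000 ≤ 2^11 = 2048, so n = 11.

11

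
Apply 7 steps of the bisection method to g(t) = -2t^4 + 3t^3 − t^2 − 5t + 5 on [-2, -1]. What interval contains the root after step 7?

m = -1.5, g(m) = -10 (−); new bracket [-1.5, -1]
m = -1.25, g(m) = -1.054688 (−); new bracket [-1.25, -1]
m = -1.125, g(m) = 1.884277 (+); new bracket [-1.25, -1.125]
m = -1.1875, g(m) = 0.5266 (+); new bracket [-1.25, -1.1875]
m = -1.21875, g(m) = -0.235 (−); new bracket [-1.21875, -1.1875]
m = -1.203125, g(m) = 0.1529 (+); new bracket [-1.21875, -1.203125]
m = -1.2109375, g(m) = -0.0392 (−); new bracket [-1.2109375, -1.203125]

[-1.2109375, -1.203125]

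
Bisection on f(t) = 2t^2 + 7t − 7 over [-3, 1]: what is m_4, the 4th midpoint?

f(-1) = -12 < 0, so the root lies in [-1, 1]
f(0) = -7 < 0, so the root lies in [0, 1]
f(0.5) = -3 < 0, so the root lies in [0.5, 1]
f(0.75) = -0.625 < 0, so the root lies in [0.75, 1]

0.75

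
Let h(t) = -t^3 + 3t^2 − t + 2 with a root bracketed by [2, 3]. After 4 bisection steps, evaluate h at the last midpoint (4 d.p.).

m = 2.5, h(m) = 2.625 (+); new bracket [2.5, 3]
m = 2.75, h(m) = 1.140625 (+); new bracket [2.75, 3]
m = 2.875, h(m) = 0.158203 (+); new bracket [2.875, 3]
m = 2.9375, h(m) = -0.3982 (−); new bracket [2.875, 2.9375]

-0.3982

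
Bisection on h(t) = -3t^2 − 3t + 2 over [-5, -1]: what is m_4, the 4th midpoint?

-1.25

h(-3) = -16 < 0, so the root lies in [-3, -1]
h(-2) = -4 < 0, so the root lies in [-2, -1]
h(-1.5) = -0.25 < 0, so the root lies in [-1.5, -1]
h(-1.25) = 1.0625 > 0, so the root lies in [-1.5, -1.25]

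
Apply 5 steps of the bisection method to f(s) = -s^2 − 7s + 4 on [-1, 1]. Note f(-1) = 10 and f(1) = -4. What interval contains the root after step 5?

midpoint 0: f = 4 > 0 → [0, 1]
midpoint 0.5: f = 0.25 > 0 → [0.5, 1]
midpoint 0.75: f = -1.8125 < 0 → [0.5, 0.75]
midpoint 0.625: f = -0.7656 < 0 → [0.5, 0.625]
midpoint 0.5625: f = -0.2539 < 0 → [0.5, 0.5625]

[0.5, 0.5625]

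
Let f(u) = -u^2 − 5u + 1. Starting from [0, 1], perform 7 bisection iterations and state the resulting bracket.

u = 0.5 gives f = -1.75, negative; keep [0, 0.5]
u = 0.25 gives f = -0.3125, negative; keep [0, 0.25]
u = 0.125 gives f = 0.359375, positive; keep [0.125, 0.25]
u = 0.1875 gives f = 0.0273, positive; keep [0.1875, 0.25]
u = 0.21875 gives f = -0.1416, negative; keep [0.1875, 0.21875]
u = 0.203125 gives f = -0.0569, negative; keep [0.1875, 0.203125]
u = 0.1953125 gives f = -0.0147, negative; keep [0.1875, 0.1953125]

[0.1875, 0.1953125]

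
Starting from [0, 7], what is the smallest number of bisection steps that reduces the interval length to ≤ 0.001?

13

Width after n steps is 7/2^n. Need 2^n ≥ 7/0.001 = 7000.
2^12 = 4096 < 7000 ≤ 2^13 = 8192, so n = 13.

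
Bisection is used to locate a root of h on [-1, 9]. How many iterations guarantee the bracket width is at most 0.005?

11

Width after n steps is 10/2^n. Need 2^n ≥ 10/0.005 = 2000.
2^10 = 1024 < 2000 ≤ 2^11 = 2048, so n = 11.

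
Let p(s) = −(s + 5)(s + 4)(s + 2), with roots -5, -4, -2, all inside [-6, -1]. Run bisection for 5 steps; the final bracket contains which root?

midpoint -3.5: p = 1.125 > 0 → [-3.5, -1]
midpoint -2.25: p = 1.203125 > 0 → [-2.25, -1]
midpoint -1.625: p = -3.005859 < 0 → [-2.25, -1.625]
midpoint -1.9375: p = -0.3948 < 0 → [-2.25, -1.9375]
midpoint -2.09375: p = 0.5194 > 0 → [-2.09375, -1.9375]

-2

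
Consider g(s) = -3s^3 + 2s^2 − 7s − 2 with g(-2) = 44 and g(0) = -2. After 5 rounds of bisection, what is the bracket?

[-0.3125, -0.25]

midpoint -1: g = 10 > 0 → [-1, 0]
midpoint -0.5: g = 2.375 > 0 → [-0.5, 0]
midpoint -0.25: g = -0.078125 < 0 → [-0.5, -0.25]
midpoint -0.375: g = 1.0645 > 0 → [-0.375, -0.25]
midpoint -0.3125: g = 0.4744 > 0 → [-0.3125, -0.25]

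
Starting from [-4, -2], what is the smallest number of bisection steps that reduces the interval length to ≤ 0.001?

11

Width after n steps is 2/2^n. Need 2^n ≥ 2/0.001 = 2000.
2^10 = 1024 < 2000 ≤ 2^11 = 2048, so n = 11.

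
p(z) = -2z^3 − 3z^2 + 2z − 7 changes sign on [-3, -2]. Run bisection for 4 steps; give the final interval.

midpoint -2.5: p = 0.5 > 0 → [-2.5, -2]
midpoint -2.25: p = -3.90625 < 0 → [-2.5, -2.25]
midpoint -2.375: p = -1.878906 < 0 → [-2.5, -2.375]
midpoint -2.4375: p = -0.7349 < 0 → [-2.5, -2.4375]

[-2.5, -2.4375]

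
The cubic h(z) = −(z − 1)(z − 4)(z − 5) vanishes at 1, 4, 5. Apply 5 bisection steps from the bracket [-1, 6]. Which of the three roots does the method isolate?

1

m = 2.5, h(m) = -5.625 (−); new bracket [-1, 2.5]
m = 0.75, h(m) = 3.453125 (+); new bracket [0.75, 2.5]
m = 1.625, h(m) = -5.009766 (−); new bracket [0.75, 1.625]
m = 1.1875, h(m) = -2.0105 (−); new bracket [0.75, 1.1875]
m = 0.96875, h(m) = 0.3819 (+); new bracket [0.96875, 1.1875]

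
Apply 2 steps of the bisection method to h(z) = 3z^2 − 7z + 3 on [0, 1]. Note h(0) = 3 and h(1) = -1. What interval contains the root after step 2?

h(0.5) = 0.25 > 0, so the root lies in [0.5, 1]
h(0.75) = -0.5625 < 0, so the root lies in [0.5, 0.75]

[0.5, 0.75]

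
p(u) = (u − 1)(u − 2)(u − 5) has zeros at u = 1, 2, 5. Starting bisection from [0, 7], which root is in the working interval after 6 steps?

5

m = 3.5, p(m) = -5.625 (−); new bracket [3.5, 7]
m = 5.25, p(m) = 3.453125 (+); new bracket [3.5, 5.25]
m = 4.375, p(m) = -5.009766 (−); new bracket [4.375, 5.25]
m = 4.8125, p(m) = -2.0105 (−); new bracket [4.8125, 5.25]
m = 5.03125, p(m) = 0.3819 (+); new bracket [4.8125, 5.03125]
m = 4.921875, p(m) = -0.8953 (−); new bracket [4.921875, 5.03125]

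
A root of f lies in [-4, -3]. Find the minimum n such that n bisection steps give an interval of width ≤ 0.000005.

18

Width after n steps is 1/2^n. Need 2^n ≥ 1/0.000005 = 200000.
2^17 = 131072 < 200000 ≤ 2^18 = 262144, so n = 18.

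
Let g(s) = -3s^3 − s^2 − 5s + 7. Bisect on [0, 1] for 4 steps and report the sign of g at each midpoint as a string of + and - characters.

g(0.5) = 3.875 > 0, so the root lies in [0.5, 1]
g(0.75) = 1.421875 > 0, so the root lies in [0.75, 1]
g(0.875) = -0.150391 < 0, so the root lies in [0.75, 0.875]
g(0.8125) = 0.6682 > 0, so the root lies in [0.8125, 0.875]

++-+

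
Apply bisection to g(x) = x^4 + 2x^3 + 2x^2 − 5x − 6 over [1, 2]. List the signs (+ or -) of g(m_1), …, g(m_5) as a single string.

x = 1.5 gives g = 2.8125, positive; keep [1, 1.5]
x = 1.25 gives g = -2.777344, negative; keep [1.25, 1.5]
x = 1.375 gives g = -0.320068, negative; keep [1.375, 1.5]
x = 1.4375 gives g = 1.1563, positive; keep [1.375, 1.4375]
x = 1.40625 gives g = 0.3963, positive; keep [1.375, 1.40625]

+--++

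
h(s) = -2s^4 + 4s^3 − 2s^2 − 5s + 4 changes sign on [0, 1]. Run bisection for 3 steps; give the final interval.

m = 0.5, h(m) = 1.375 (+); new bracket [0.5, 1]
m = 0.75, h(m) = 0.179688 (+); new bracket [0.75, 1]
m = 0.875, h(m) = -0.398926 (−); new bracket [0.75, 0.875]

[0.75, 0.875]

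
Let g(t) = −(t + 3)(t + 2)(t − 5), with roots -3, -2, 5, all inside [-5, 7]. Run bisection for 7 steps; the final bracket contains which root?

t = 1 gives g = 48, positive; keep [1, 7]
t = 4 gives g = 42, positive; keep [4, 7]
t = 5.5 gives g = -31.875, negative; keep [4, 5.5]
t = 4.75 gives g = 13.0781, positive; keep [4.75, 5.5]
t = 5.125 gives g = -7.2363, negative; keep [4.75, 5.125]
t = 4.9375 gives g = 3.4417, positive; keep [4.9375, 5.125]
t = 5.03125 gives g = -1.7647, negative; keep [4.9375, 5.03125]

5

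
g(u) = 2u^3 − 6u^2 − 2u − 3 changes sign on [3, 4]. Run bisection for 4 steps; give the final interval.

[3.375, 3.4375]

g(3.5) = 2.25 > 0, so the root lies in [3, 3.5]
g(3.25) = -4.21875 < 0, so the root lies in [3.25, 3.5]
g(3.375) = -1.207031 < 0, so the root lies in [3.375, 3.5]
g(3.4375) = 0.4644 > 0, so the root lies in [3.375, 3.4375]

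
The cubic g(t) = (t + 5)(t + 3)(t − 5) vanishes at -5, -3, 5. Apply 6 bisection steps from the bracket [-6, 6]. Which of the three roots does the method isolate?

5

m = 0, g(m) = -75 (−); new bracket [0, 6]
m = 3, g(m) = -96 (−); new bracket [3, 6]
m = 4.5, g(m) = -35.625 (−); new bracket [4.5, 6]
m = 5.25, g(m) = 21.1406 (+); new bracket [4.5, 5.25]
m = 4.875, g(m) = -9.7207 (−); new bracket [4.875, 5.25]
m = 5.0625, g(m) = 5.0706 (+); new bracket [4.875, 5.0625]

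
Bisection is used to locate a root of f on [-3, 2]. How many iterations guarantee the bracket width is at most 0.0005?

Width after n steps is 5/2^n. Need 2^n ≥ 5/0.0005 = 10000.
2^13 = 8192 < 10000 ≤ 2^14 = 16384, so n = 14.

14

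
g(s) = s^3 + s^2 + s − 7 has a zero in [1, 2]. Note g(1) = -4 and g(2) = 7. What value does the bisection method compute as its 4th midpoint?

midpoint 1.5: g = 0.125 > 0 → [1, 1.5]
midpoint 1.25: g = -2.234375 < 0 → [1.25, 1.5]
midpoint 1.375: g = -1.134766 < 0 → [1.375, 1.5]
midpoint 1.4375: g = -0.5256 < 0 → [1.4375, 1.5]

1.4375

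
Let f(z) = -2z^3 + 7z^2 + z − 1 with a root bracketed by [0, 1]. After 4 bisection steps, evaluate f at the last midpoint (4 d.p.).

z = 0.5 gives f = 1, positive; keep [0, 0.5]
z = 0.25 gives f = -0.34375, negative; keep [0.25, 0.5]
z = 0.375 gives f = 0.253906, positive; keep [0.25, 0.375]
z = 0.3125 gives f = -0.0649, negative; keep [0.3125, 0.375]

-0.0649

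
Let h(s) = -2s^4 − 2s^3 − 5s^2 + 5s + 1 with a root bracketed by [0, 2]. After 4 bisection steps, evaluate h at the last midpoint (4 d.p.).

midpoint 1: h = -3 < 0 → [0, 1]
midpoint 0.5: h = 1.875 > 0 → [0.5, 1]
midpoint 0.75: h = 0.460938 > 0 → [0.75, 1]
midpoint 0.875: h = -0.9653 < 0 → [0.75, 0.875]

-0.9653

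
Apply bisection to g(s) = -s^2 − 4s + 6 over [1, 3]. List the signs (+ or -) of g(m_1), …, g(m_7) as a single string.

s = 2 gives g = -6, negative; keep [1, 2]
s = 1.5 gives g = -2.25, negative; keep [1, 1.5]
s = 1.25 gives g = -0.5625, negative; keep [1, 1.25]
s = 1.125 gives g = 0.2344, positive; keep [1.125, 1.25]
s = 1.1875 gives g = -0.1602, negative; keep [1.125, 1.1875]
s = 1.15625 gives g = 0.0381, positive; keep [1.15625, 1.1875]
s = 1.171875 gives g = -0.0608, negative; keep [1.15625, 1.171875]

---+-+-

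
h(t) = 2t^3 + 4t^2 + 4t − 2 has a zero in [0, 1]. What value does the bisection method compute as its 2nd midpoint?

t = 0.5 gives h = 1.25, positive; keep [0, 0.5]
t = 0.25 gives h = -0.71875, negative; keep [0.25, 0.5]

0.25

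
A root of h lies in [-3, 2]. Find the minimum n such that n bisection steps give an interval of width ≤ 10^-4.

16

Width after n steps is 5/2^n. Need 2^n ≥ 5/10^-4 = 50000.
2^15 = 32768 < 50000 ≤ 2^16 = 65536, so n = 16.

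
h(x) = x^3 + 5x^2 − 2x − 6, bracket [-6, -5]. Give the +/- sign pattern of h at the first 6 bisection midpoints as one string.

x = -5.5 gives h = -10.125, negative; keep [-5.5, -5]
x = -5.25 gives h = -2.390625, negative; keep [-5.25, -5]
x = -5.125 gives h = 0.966797, positive; keep [-5.25, -5.125]
x = -5.1875 gives h = -0.6707, negative; keep [-5.1875, -5.125]
x = -5.15625 gives h = 0.1583, positive; keep [-5.1875, -5.15625]
x = -5.171875 gives h = -0.2536, negative; keep [-5.171875, -5.15625]

--+-+-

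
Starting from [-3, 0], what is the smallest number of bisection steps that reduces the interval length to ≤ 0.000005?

Width after n steps is 3/2^n. Need 2^n ≥ 3/0.000005 = 600000.
2^19 = 524288 < 600000 ≤ 2^20 = 1048576, so n = 20.

20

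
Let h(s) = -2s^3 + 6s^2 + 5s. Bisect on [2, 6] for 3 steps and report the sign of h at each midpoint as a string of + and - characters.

-++

s = 4 gives h = -12, negative; keep [2, 4]
s = 3 gives h = 15, positive; keep [3, 4]
s = 3.5 gives h = 5.25, positive; keep [3.5, 4]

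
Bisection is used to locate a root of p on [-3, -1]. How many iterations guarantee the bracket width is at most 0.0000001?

Width after n steps is 2/2^n. Need 2^n ≥ 2/0.0000001 = 20000000.
2^24 = 16777216 < 20000000 ≤ 2^25 = 33554432, so n = 25.

25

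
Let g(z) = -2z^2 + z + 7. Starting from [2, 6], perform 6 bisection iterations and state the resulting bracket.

midpoint 4: g = -21 < 0 → [2, 4]
midpoint 3: g = -8 < 0 → [2, 3]
midpoint 2.5: g = -3 < 0 → [2, 2.5]
midpoint 2.25: g = -0.875 < 0 → [2, 2.25]
midpoint 2.125: g = 0.0938 > 0 → [2.125, 2.25]
midpoint 2.1875: g = -0.3828 < 0 → [2.125, 2.1875]

[2.125, 2.1875]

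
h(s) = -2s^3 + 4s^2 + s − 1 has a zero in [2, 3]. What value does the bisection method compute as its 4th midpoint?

2.0625

h(2.5) = -4.75 < 0, so the root lies in [2, 2.5]
h(2.25) = -1.28125 < 0, so the root lies in [2, 2.25]
h(2.125) = -0.003906 < 0, so the root lies in [2, 2.125]
h(2.0625) = 0.5308 > 0, so the root lies in [2.0625, 2.125]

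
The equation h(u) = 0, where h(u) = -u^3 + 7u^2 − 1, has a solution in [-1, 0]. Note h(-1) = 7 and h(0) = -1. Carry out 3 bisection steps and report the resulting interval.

midpoint -0.5: h = 0.875 > 0 → [-0.5, 0]
midpoint -0.25: h = -0.546875 < 0 → [-0.5, -0.25]
midpoint -0.375: h = 0.037109 > 0 → [-0.375, -0.25]

[-0.375, -0.25]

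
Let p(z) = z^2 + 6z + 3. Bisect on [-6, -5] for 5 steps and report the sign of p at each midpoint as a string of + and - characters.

+---+

m = -5.5, p(m) = 0.25 (+); new bracket [-5.5, -5]
m = -5.25, p(m) = -0.9375 (−); new bracket [-5.5, -5.25]
m = -5.375, p(m) = -0.359375 (−); new bracket [-5.5, -5.375]
m = -5.4375, p(m) = -0.0586 (−); new bracket [-5.5, -5.4375]
m = -5.46875, p(m) = 0.0947 (+); new bracket [-5.46875, -5.4375]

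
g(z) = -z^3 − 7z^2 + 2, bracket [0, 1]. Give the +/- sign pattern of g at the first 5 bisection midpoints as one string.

+----

midpoint 0.5: g = 0.125 > 0 → [0.5, 1]
midpoint 0.75: g = -2.359375 < 0 → [0.5, 0.75]
midpoint 0.625: g = -0.978516 < 0 → [0.5, 0.625]
midpoint 0.5625: g = -0.3928 < 0 → [0.5, 0.5625]
midpoint 0.53125: g = -0.1255 < 0 → [0.5, 0.53125]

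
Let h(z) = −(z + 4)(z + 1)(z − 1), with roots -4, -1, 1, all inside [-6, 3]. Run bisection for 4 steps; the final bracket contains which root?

z = -1.5 gives h = -3.125, negative; keep [-6, -1.5]
z = -3.75 gives h = -3.265625, negative; keep [-6, -3.75]
z = -4.875 gives h = 19.919922, positive; keep [-4.875, -3.75]
z = -4.3125 gives h = 5.4993, positive; keep [-4.3125, -3.75]

-4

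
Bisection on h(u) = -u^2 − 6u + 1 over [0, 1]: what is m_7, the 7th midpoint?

0.1640625

u = 0.5 gives h = -2.25, negative; keep [0, 0.5]
u = 0.25 gives h = -0.5625, negative; keep [0, 0.25]
u = 0.125 gives h = 0.234375, positive; keep [0.125, 0.25]
u = 0.1875 gives h = -0.1602, negative; keep [0.125, 0.1875]
u = 0.15625 gives h = 0.0381, positive; keep [0.15625, 0.1875]
u = 0.171875 gives h = -0.0608, negative; keep [0.15625, 0.171875]
u = 0.1640625 gives h = -0.0113, negative; keep [0.15625, 0.1640625]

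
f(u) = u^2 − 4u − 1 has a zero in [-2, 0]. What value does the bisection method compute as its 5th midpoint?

-0.1875

u = -1 gives f = 4, positive; keep [-1, 0]
u = -0.5 gives f = 1.25, positive; keep [-0.5, 0]
u = -0.25 gives f = 0.0625, positive; keep [-0.25, 0]
u = -0.125 gives f = -0.4844, negative; keep [-0.25, -0.125]
u = -0.1875 gives f = -0.2148, negative; keep [-0.25, -0.1875]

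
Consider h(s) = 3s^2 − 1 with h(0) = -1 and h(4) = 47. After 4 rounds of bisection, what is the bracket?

h(2) = 11 > 0, so the root lies in [0, 2]
h(1) = 2 > 0, so the root lies in [0, 1]
h(0.5) = -0.25 < 0, so the root lies in [0.5, 1]
h(0.75) = 0.6875 > 0, so the root lies in [0.5, 0.75]

[0.5, 0.75]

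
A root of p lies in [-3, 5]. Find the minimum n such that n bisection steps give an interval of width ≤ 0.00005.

Width after n steps is 8/2^n. Need 2^n ≥ 8/0.00005 = 160000.
2^17 = 131072 < 160000 ≤ 2^18 = 262144, so n = 18.

18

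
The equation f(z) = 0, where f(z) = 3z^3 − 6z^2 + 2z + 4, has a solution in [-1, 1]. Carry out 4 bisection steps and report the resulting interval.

[-0.625, -0.5]

z = 0 gives f = 4, positive; keep [-1, 0]
z = -0.5 gives f = 1.125, positive; keep [-1, -0.5]
z = -0.75 gives f = -2.140625, negative; keep [-0.75, -0.5]
z = -0.625 gives f = -0.3262, negative; keep [-0.625, -0.5]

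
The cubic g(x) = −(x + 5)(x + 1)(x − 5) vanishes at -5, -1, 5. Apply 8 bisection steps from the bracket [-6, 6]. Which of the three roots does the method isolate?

x = 0 gives g = 25, positive; keep [0, 6]
x = 3 gives g = 64, positive; keep [3, 6]
x = 4.5 gives g = 26.125, positive; keep [4.5, 6]
x = 5.25 gives g = -16.0156, negative; keep [4.5, 5.25]
x = 4.875 gives g = 7.252, positive; keep [4.875, 5.25]
x = 5.0625 gives g = -3.8127, negative; keep [4.875, 5.0625]
x = 4.96875 gives g = 1.8594, positive; keep [4.96875, 5.0625]
x = 5.015625 gives g = -0.9414, negative; keep [4.96875, 5.015625]

5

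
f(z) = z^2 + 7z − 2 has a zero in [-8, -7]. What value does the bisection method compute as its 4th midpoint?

-7.3125

z = -7.5 gives f = 1.75, positive; keep [-7.5, -7]
z = -7.25 gives f = -0.1875, negative; keep [-7.5, -7.25]
z = -7.375 gives f = 0.765625, positive; keep [-7.375, -7.25]
z = -7.3125 gives f = 0.2852, positive; keep [-7.3125, -7.25]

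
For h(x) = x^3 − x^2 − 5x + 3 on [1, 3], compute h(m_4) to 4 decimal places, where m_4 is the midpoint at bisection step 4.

x = 2 gives h = -3, negative; keep [2, 3]
x = 2.5 gives h = -0.125, negative; keep [2.5, 3]
x = 2.75 gives h = 2.484375, positive; keep [2.5, 2.75]
x = 2.625 gives h = 1.0723, positive; keep [2.5, 2.625]

1.0723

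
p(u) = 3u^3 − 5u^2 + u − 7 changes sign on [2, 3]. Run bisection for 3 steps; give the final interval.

[2, 2.125]

m = 2.5, p(m) = 11.125 (+); new bracket [2, 2.5]
m = 2.25, p(m) = 4.109375 (+); new bracket [2, 2.25]
m = 2.125, p(m) = 1.333984 (+); new bracket [2, 2.125]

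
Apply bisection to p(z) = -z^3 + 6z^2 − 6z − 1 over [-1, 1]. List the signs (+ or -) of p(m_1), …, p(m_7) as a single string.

m = 0, p(m) = -1 (−); new bracket [-1, 0]
m = -0.5, p(m) = 3.625 (+); new bracket [-0.5, 0]
m = -0.25, p(m) = 0.890625 (+); new bracket [-0.25, 0]
m = -0.125, p(m) = -0.1543 (−); new bracket [-0.25, -0.125]
m = -0.1875, p(m) = 0.3425 (+); new bracket [-0.1875, -0.125]
m = -0.15625, p(m) = 0.0878 (+); new bracket [-0.15625, -0.125]
m = -0.140625, p(m) = -0.0348 (−); new bracket [-0.15625, -0.140625]

-++-++-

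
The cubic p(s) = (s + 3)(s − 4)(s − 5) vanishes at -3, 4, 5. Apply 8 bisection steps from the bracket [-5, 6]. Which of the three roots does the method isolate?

midpoint 0.5: p = 55.125 > 0 → [-5, 0.5]
midpoint -2.25: p = 33.984375 > 0 → [-5, -2.25]
midpoint -3.625: p = -41.103516 < 0 → [-3.625, -2.25]
midpoint -2.9375: p = 3.4417 > 0 → [-3.625, -2.9375]
midpoint -3.28125: p = -16.9588 < 0 → [-3.28125, -2.9375]
midpoint -3.109375: p = -6.3058 < 0 → [-3.109375, -2.9375]
midpoint -3.0234375: p = -1.3208 < 0 → [-3.0234375, -2.9375]
midpoint -2.98046875: p = 1.088 > 0 → [-3.0234375, -2.98046875]

-3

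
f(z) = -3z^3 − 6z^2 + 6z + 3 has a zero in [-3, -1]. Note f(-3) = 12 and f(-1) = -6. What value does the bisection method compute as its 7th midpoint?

f(-2) = -9 < 0, so the root lies in [-3, -2]
f(-2.5) = -2.625 < 0, so the root lies in [-3, -2.5]
f(-2.75) = 3.515625 > 0, so the root lies in [-2.75, -2.5]
f(-2.625) = 0.1699 > 0, so the root lies in [-2.625, -2.5]
f(-2.5625) = -1.2942 < 0, so the root lies in [-2.625, -2.5625]
f(-2.59375) = -0.5791 < 0, so the root lies in [-2.625, -2.59375]
f(-2.609375) = -0.2088 < 0, so the root lies in [-2.625, -2.609375]

-2.609375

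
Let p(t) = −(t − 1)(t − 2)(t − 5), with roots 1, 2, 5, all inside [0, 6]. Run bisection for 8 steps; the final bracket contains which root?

5

t = 3 gives p = 4, positive; keep [3, 6]
t = 4.5 gives p = 4.375, positive; keep [4.5, 6]
t = 5.25 gives p = -3.453125, negative; keep [4.5, 5.25]
t = 4.875 gives p = 1.3926, positive; keep [4.875, 5.25]
t = 5.0625 gives p = -0.7776, negative; keep [4.875, 5.0625]
t = 4.96875 gives p = 0.3682, positive; keep [4.96875, 5.0625]
t = 5.015625 gives p = -0.1892, negative; keep [4.96875, 5.015625]
t = 4.9921875 gives p = 0.0933, positive; keep [4.9921875, 5.015625]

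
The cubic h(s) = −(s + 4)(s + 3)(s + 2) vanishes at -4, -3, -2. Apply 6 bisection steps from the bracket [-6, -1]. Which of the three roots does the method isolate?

m = -3.5, h(m) = -0.375 (−); new bracket [-6, -3.5]
m = -4.75, h(m) = 3.609375 (+); new bracket [-4.75, -3.5]
m = -4.125, h(m) = 0.298828 (+); new bracket [-4.125, -3.5]
m = -3.8125, h(m) = -0.2761 (−); new bracket [-4.125, -3.8125]
m = -3.96875, h(m) = -0.0596 (−); new bracket [-4.125, -3.96875]
m = -4.046875, h(m) = 0.1004 (+); new bracket [-4.046875, -3.96875]

-4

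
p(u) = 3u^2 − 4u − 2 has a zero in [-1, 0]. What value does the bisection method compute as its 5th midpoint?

-0.40625

p(-0.5) = 0.75 > 0, so the root lies in [-0.5, 0]
p(-0.25) = -0.8125 < 0, so the root lies in [-0.5, -0.25]
p(-0.375) = -0.078125 < 0, so the root lies in [-0.5, -0.375]
p(-0.4375) = 0.3242 > 0, so the root lies in [-0.4375, -0.375]
p(-0.40625) = 0.1201 > 0, so the root lies in [-0.40625, -0.375]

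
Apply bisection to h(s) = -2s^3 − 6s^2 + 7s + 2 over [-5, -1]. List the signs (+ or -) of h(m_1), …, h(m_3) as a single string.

midpoint -3: h = -19 < 0 → [-5, -3]
midpoint -4: h = 6 > 0 → [-4, -3]
midpoint -3.5: h = -10.25 < 0 → [-4, -3.5]

-+-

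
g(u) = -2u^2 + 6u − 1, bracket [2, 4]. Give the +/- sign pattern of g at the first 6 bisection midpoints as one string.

-++-+-

m = 3, g(m) = -1 (−); new bracket [2, 3]
m = 2.5, g(m) = 1.5 (+); new bracket [2.5, 3]
m = 2.75, g(m) = 0.375 (+); new bracket [2.75, 3]
m = 2.875, g(m) = -0.2812 (−); new bracket [2.75, 2.875]
m = 2.8125, g(m) = 0.0547 (+); new bracket [2.8125, 2.875]
m = 2.84375, g(m) = -0.1113 (−); new bracket [2.8125, 2.84375]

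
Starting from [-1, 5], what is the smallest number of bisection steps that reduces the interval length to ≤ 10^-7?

Width after n steps is 6/2^n. Need 2^n ≥ 6/10^-7 = 60000000.
2^25 = 33554432 < 60000000 ≤ 2^26 = 67108864, so n = 26.

26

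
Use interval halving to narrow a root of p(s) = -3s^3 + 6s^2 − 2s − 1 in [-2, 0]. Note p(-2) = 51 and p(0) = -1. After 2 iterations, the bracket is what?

[-0.5, 0]

s = -1 gives p = 10, positive; keep [-1, 0]
s = -0.5 gives p = 1.875, positive; keep [-0.5, 0]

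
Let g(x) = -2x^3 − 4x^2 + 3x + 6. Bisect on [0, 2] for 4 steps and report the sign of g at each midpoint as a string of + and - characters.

+--+

midpoint 1: g = 3 > 0 → [1, 2]
midpoint 1.5: g = -5.25 < 0 → [1, 1.5]
midpoint 1.25: g = -0.40625 < 0 → [1, 1.25]
midpoint 1.125: g = 1.4648 > 0 → [1.125, 1.25]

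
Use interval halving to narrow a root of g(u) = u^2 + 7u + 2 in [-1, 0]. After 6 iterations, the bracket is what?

[-0.3125, -0.296875]

g(-0.5) = -1.25 < 0, so the root lies in [-0.5, 0]
g(-0.25) = 0.3125 > 0, so the root lies in [-0.5, -0.25]
g(-0.375) = -0.484375 < 0, so the root lies in [-0.375, -0.25]
g(-0.3125) = -0.0898 < 0, so the root lies in [-0.3125, -0.25]
g(-0.28125) = 0.1104 > 0, so the root lies in [-0.3125, -0.28125]
g(-0.296875) = 0.01 > 0, so the root lies in [-0.3125, -0.296875]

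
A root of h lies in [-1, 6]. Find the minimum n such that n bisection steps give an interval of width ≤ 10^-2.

10

Width after n steps is 7/2^n. Need 2^n ≥ 7/10^-2 = 700.
2^9 = 512 < 700 ≤ 2^10 = 1024, so n = 10.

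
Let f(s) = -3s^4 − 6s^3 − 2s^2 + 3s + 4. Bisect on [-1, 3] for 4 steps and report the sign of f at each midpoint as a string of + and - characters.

m = 1, f(m) = -4 (−); new bracket [-1, 1]
m = 0, f(m) = 4 (+); new bracket [0, 1]
m = 0.5, f(m) = 4.0625 (+); new bracket [0.5, 1]
m = 0.75, f(m) = 1.6445 (+); new bracket [0.75, 1]

-+++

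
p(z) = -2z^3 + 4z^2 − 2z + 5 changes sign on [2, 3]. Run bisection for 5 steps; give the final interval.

m = 2.5, p(m) = -6.25 (−); new bracket [2, 2.5]
m = 2.25, p(m) = -2.03125 (−); new bracket [2, 2.25]
m = 2.125, p(m) = -0.378906 (−); new bracket [2, 2.125]
m = 2.0625, p(m) = 0.3433 (+); new bracket [2.0625, 2.125]
m = 2.09375, p(m) = -0.0095 (−); new bracket [2.0625, 2.09375]

[2.0625, 2.09375]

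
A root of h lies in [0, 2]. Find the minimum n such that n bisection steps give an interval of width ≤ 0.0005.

12

Width after n steps is 2/2^n. Need 2^n ≥ 2/0.0005 = 4000.
2^11 = 2048 < 4000 ≤ 2^12 = 4096, so n = 12.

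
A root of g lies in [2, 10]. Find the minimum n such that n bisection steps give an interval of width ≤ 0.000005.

Width after n steps is 8/2^n. Need 2^n ≥ 8/0.000005 = 1600000.
2^20 = 1048576 < 1600000 ≤ 2^21 = 2097152, so n = 21.

21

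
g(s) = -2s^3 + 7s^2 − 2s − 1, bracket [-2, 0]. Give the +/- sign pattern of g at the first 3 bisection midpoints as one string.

s = -1 gives g = 10, positive; keep [-1, 0]
s = -0.5 gives g = 2, positive; keep [-0.5, 0]
s = -0.25 gives g = -0.03125, negative; keep [-0.5, -0.25]

++-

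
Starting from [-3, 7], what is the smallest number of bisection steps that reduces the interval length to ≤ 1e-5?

Width after n steps is 10/2^n. Need 2^n ≥ 10/1e-5 = 1000000.
2^19 = 524288 < 1000000 ≤ 2^20 = 1048576, so n = 20.

20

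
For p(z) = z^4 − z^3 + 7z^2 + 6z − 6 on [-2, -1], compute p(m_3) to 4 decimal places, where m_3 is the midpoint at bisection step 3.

z = -1.5 gives p = 9.1875, positive; keep [-1.5, -1]
z = -1.25 gives p = 1.832031, positive; keep [-1.25, -1]
z = -1.125 gives p = -0.86499, negative; keep [-1.25, -1.125]

-0.8650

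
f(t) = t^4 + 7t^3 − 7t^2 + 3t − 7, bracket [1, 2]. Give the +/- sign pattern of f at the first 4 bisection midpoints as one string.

t = 1.5 gives f = 10.4375, positive; keep [1, 1.5]
t = 1.25 gives f = 1.925781, positive; keep [1, 1.25]
t = 1.125 gives f = -0.915771, negative; keep [1.125, 1.25]
t = 1.1875 gives f = 0.4019, positive; keep [1.125, 1.1875]

++-+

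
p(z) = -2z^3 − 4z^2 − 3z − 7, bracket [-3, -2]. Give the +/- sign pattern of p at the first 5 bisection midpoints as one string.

midpoint -2.5: p = 6.75 > 0 → [-2.5, -2]
midpoint -2.25: p = 2.28125 > 0 → [-2.25, -2]
midpoint -2.125: p = 0.503906 > 0 → [-2.125, -2]
midpoint -2.0625: p = -0.2808 < 0 → [-2.125, -2.0625]
midpoint -2.09375: p = 0.1032 > 0 → [-2.09375, -2.0625]

+++-+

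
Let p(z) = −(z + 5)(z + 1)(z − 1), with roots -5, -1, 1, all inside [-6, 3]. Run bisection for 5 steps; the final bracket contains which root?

z = -1.5 gives p = -4.375, negative; keep [-6, -1.5]
z = -3.75 gives p = -16.328125, negative; keep [-6, -3.75]
z = -4.875 gives p = -2.845703, negative; keep [-6, -4.875]
z = -5.4375 gives p = 12.4978, positive; keep [-5.4375, -4.875]
z = -5.15625 gives p = 3.998, positive; keep [-5.15625, -4.875]

-5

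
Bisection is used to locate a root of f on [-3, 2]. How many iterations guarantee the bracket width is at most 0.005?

Width after n steps is 5/2^n. Need 2^n ≥ 5/0.005 = 1000.
2^9 = 512 < 1000 ≤ 2^10 = 1024, so n = 10.

10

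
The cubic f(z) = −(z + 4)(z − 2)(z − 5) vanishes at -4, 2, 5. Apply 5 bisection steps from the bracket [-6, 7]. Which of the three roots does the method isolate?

f(0.5) = -30.375 < 0, so the root lies in [-6, 0.5]
f(-2.75) = -46.015625 < 0, so the root lies in [-6, -2.75]
f(-4.375) = 22.412109 > 0, so the root lies in [-4.375, -2.75]
f(-3.5625) = -20.8376 < 0, so the root lies in [-4.375, -3.5625]
f(-3.96875) = -1.6729 < 0, so the root lies in [-4.375, -3.96875]

-4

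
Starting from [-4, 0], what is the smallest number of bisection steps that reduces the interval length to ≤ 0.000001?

22

Width after n steps is 4/2^n. Need 2^n ≥ 4/0.000001 = 4000000.
2^21 = 2097152 < 4000000 ≤ 2^22 = 4194304, so n = 22.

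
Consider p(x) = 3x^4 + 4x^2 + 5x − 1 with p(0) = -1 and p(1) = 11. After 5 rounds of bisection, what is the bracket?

[0.15625, 0.1875]

p(0.5) = 2.6875 > 0, so the root lies in [0, 0.5]
p(0.25) = 0.511719 > 0, so the root lies in [0, 0.25]
p(0.125) = -0.311768 < 0, so the root lies in [0.125, 0.25]
p(0.1875) = 0.0818 > 0, so the root lies in [0.125, 0.1875]
p(0.15625) = -0.1193 < 0, so the root lies in [0.15625, 0.1875]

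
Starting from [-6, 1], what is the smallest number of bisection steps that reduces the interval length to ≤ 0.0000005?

24

Width after n steps is 7/2^n. Need 2^n ≥ 7/0.0000005 = 14000000.
2^23 = 8388608 < 14000000 ≤ 2^24 = 16777216, so n = 24.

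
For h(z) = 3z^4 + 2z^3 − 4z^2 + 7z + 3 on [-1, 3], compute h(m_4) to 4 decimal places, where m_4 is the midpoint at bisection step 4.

0.9805

z = 1 gives h = 11, positive; keep [-1, 1]
z = 0 gives h = 3, positive; keep [-1, 0]
z = -0.5 gives h = -1.5625, negative; keep [-0.5, 0]
z = -0.25 gives h = 0.9805, positive; keep [-0.5, -0.25]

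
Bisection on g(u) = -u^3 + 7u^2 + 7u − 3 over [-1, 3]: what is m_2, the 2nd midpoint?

0

u = 1 gives g = 10, positive; keep [-1, 1]
u = 0 gives g = -3, negative; keep [0, 1]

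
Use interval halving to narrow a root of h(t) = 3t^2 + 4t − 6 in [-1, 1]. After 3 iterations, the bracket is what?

[0.75, 1]

m = 0, h(m) = -6 (−); new bracket [0, 1]
m = 0.5, h(m) = -3.25 (−); new bracket [0.5, 1]
m = 0.75, h(m) = -1.3125 (−); new bracket [0.75, 1]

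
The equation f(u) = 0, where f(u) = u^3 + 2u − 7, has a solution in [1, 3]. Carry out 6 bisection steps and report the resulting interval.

[1.5625, 1.59375]

u = 2 gives f = 5, positive; keep [1, 2]
u = 1.5 gives f = -0.625, negative; keep [1.5, 2]
u = 1.75 gives f = 1.859375, positive; keep [1.5, 1.75]
u = 1.625 gives f = 0.541, positive; keep [1.5, 1.625]
u = 1.5625 gives f = -0.0603, negative; keep [1.5625, 1.625]
u = 1.59375 gives f = 0.2357, positive; keep [1.5625, 1.59375]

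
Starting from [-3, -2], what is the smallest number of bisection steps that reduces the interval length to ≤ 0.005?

8

Width after n steps is 1/2^n. Need 2^n ≥ 1/0.005 = 200.
2^7 = 128 < 200 ≤ 2^8 = 256, so n = 8.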